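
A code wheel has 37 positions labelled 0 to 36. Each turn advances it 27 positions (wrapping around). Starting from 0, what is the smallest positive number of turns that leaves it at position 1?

11

37 = 1·27 + 10
27 = 2·10 + 7
10 = 1·7 + 3
7 = 2·3 + 1
3 = 3·1 + 0
Back-substituting gives 27·11 ≡ 1 (mod 37).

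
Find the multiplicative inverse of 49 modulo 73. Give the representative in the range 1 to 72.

49·3 = 147 = 2·73 + 1, so 49⁻¹ ≡ 3 (mod 73).

3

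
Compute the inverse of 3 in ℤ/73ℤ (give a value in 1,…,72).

3·49 = 147 = 2·73 + 1, so 3⁻¹ ≡ 49 (mod 73).

49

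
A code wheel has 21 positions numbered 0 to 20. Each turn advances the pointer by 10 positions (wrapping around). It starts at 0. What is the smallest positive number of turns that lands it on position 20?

2

10⁻¹ ≡ 19 (mod 21) because 10·19 = 190 = 9·21 + 1.
So x ≡ 19·20 = 380 ≡ 2 (mod 21).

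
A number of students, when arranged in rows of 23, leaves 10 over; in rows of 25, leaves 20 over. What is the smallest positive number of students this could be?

470

Since 25·12 ≡ 1 (mod 23), take x = 20 + 25·((10−20)·12 mod 23) = 20 + 25·18 = 470.
Check: 470 mod 23 = 10, 470 mod 25 = 20.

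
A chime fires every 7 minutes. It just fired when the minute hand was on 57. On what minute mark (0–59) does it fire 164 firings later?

5

164·7 = 1148.
1148 = 19·60 + 8, so 1148 mod 60 = 8.
(57 + 8) mod 60 = 5.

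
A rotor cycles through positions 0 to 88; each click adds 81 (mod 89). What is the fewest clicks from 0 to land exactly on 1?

89 = 1·81 + 8
81 = 10·8 + 1
8 = 8·1 + 0
Back-substituting gives 81·11 ≡ 1 (mod 89).

11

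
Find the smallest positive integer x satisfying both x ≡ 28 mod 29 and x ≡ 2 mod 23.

x ≡ 2 (mod 23) gives x ∈ {2, 25, 48, 71, 94, 117, 140, 163, …}.
The first of these with x mod 29 = 28 is 347.

347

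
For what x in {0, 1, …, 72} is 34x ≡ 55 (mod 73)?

The inverse of 34 mod 73 is 58 (since 34·58 = 1972 ≡ 1).
Multiplying both sides by 58: x ≡ 58·55 = 3190 ≡ 51 (mod 73).
Check: 34·51 = 1734 = 23·73 + 55.

51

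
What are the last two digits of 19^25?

Successive squares of 19 mod 100: 19^1≡19, 19^2≡61, 19^4≡21, 19^8≡41, 19^16≡81.
25 = 1 + 8 + 16, so 19^25 ≡ 19·41·81 ≡ 99 (mod 100).

99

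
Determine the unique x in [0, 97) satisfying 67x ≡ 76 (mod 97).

88

The inverse of 67 mod 97 is 42 (since 67·42 = 2814 ≡ 1).
So x ≡ 42·76 = 3192 ≡ 88 (mod 97).
Check: 67·88 = 5896 = 60·97 + 76.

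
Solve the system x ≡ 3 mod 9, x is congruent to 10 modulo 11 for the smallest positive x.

Since 11·5 ≡ 1 (mod 9), take x = 10 + 11·((3−10)·5 mod 9) = 10 + 11·1 = 21.
Check: 21 mod 9 = 3, 21 mod 11 = 10.

21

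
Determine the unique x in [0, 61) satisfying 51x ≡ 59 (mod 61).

49

51⁻¹ ≡ 6 (mod 61) because 51·6 = 306 = 5·61 + 1.
So x ≡ 6·59 = 354 ≡ 49 (mod 61).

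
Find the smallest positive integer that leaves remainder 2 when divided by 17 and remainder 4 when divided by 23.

x ≡ 2 (mod 17) gives x ∈ {2, 19, 36, 53, 70, 87, 104, 121, …}.
The first of these with x mod 23 = 4 is 257.

257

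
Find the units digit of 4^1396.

Last digits of 4^n: 4, 6 (period 2).
1396 leaves remainder 0 on division by 2, so 4^1396 ends in 6.

6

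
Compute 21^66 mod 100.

21

Square-and-reduce mod 100: 21^1≡21, 21^2≡41, 21^4≡81, 21^8≡61, 21^16≡21, 21^32≡41, 21^64≡81.
Since 66 = 2 + 64 in binary, 21^66 ≡ 41·81 ≡ 21 (mod 100).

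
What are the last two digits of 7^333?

By repeated squaring mod 100: 7^1≡7, 7^2≡49, 7^4≡1, 7^8≡1, 7^16≡1, 7^32≡1, 7^64≡1, 7^128≡1, 7^256≡1.
Since 333 = 1 + 4 + 8 + 64 + 256 in binary, 7^333 ≡ 7·1·1·1·1 ≡ 7 (mod 100).

07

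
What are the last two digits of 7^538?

49

Square-and-reduce mod 100: 7^1≡7, 7^2≡49, 7^4≡1, 7^8≡1, 7^16≡1, 7^32≡1, 7^64≡1, 7^128≡1, 7^256≡1, 7^512≡1.
538 = 2 + 8 + 16 + 512, so 7^538 ≡ 49·1·1·1 ≡ 49 (mod 100).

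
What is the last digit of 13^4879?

Powers of 3 mod 10 repeat with period 4: 3, 9, 7, 1.
4879 leaves remainder 3 on division by 4, so 13^4879 ends in 7.

7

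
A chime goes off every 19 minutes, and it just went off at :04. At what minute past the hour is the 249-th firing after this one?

249·19 = 4731.
4731 mod 60 = 51 (since 78·60 = 4680).
(4 + 51) mod 60 = 55.

55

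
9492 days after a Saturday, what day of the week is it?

9492 mod 7 = 0 (since 1356·7 = 9492).
Saturday + 0 days → Saturday.

Saturday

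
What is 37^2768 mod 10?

1

Last digits of 7^n: 7, 9, 3, 1 (period 4).
2768 mod 4 = 0, so the last digit matches 7^4 = 1.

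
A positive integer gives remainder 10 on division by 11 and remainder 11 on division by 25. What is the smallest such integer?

186

x ≡ 10 (mod 11) gives x ∈ {10, 21, 32, 43, 54, 65, 76, 87, …}.
The first of these with x mod 25 = 11 is 186.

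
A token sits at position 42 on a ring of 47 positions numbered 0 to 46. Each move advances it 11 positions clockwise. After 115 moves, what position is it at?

38

115·11 = 1265.
Dividing 1265 by 47 gives quotient 26 and remainder 43.
(42 + 43) mod 47 = 38.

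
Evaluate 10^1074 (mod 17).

Successive squares of 10 mod 17: 10^1≡10, 10^2≡15, 10^4≡4, 10^8≡16, 10^16≡1, 10^32≡1, 10^64≡1, 10^128≡1, 10^256≡1, 10^512≡1, 10^1024≡1.
1074 = 2 + 16 + 32 + 1024, so 10^1074 ≡ 15·1·1·1 ≡ 15 (mod 17).

15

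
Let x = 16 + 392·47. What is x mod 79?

33

392·47 = 18424.
18424 mod 79 = 17 (since 233·79 = 18407).
(16 + 17) mod 79 = 33.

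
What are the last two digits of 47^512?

41

By repeated squaring mod 100: 47^1≡47, 47^2≡9, 47^4≡81, 47^8≡61, 47^16≡21, 47^32≡41, 47^64≡81, 47^128≡61, 47^256≡21, 47^512≡41.
512 = 512, so 47^512 ≡ 41 ≡ 41 (mod 100).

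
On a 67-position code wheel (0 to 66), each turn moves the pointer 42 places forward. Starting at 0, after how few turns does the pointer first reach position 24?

42⁻¹ ≡ 8 (mod 67) because 42·8 = 336 = 5·67 + 1.
So x ≡ 8·24 = 192 ≡ 58 (mod 67).

58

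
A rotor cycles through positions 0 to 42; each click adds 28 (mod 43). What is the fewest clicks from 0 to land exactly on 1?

43 = 1·28 + 15
28 = 1·15 + 13
15 = 1·13 + 2
13 = 6·2 + 1
2 = 2·1 + 0
Back-substituting gives 28·20 ≡ 1 (mod 43).

20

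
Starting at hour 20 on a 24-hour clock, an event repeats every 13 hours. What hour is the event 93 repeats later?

93·13 = 1209.
1209 mod 24 = 9 (since 50·24 = 1200).
(20 + 9) mod 24 = 5.

5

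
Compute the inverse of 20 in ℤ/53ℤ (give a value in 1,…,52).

8

53 = 2·20 + 13
20 = 1·13 + 7
13 = 1·7 + 6
7 = 1·6 + 1
6 = 6·1 + 0
Back-substituting gives 20·8 ≡ 1 (mod 53).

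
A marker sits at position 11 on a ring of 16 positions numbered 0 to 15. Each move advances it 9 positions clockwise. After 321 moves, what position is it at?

321·9 = 2889.
2889 = 180·16 + 9, so 2889 mod 16 = 9.
(11 + 9) mod 16 = 4.

4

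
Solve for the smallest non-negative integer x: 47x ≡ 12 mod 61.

47⁻¹ ≡ 13 (mod 61) because 47·13 = 611 = 10·61 + 1.
Multiplying both sides by 13: x ≡ 13·12 = 156 ≡ 34 (mod 61).

34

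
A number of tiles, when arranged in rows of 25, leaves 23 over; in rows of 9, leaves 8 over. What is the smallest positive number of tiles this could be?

98

x ≡ 8 (mod 9) gives x ∈ {8, 17, 26, 35, 44, 53, 62, 71, …}.
The first of these with x mod 25 = 23 is 98.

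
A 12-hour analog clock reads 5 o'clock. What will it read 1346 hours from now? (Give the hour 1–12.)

Dividing 1346 by 12 gives quotient 112 and remainder 2.
5 + 2 → 7 on a 12-hour dial.

7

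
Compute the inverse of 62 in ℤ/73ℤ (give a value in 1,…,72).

53

62·53 = 3286 = 45·73 + 1, so 62⁻¹ ≡ 53 (mod 73).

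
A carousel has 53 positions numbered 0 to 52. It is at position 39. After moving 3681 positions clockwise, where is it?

10

Dividing 3681 by 53 gives quotient 69 and remainder 24.
(39 + 24) mod 53 = 10.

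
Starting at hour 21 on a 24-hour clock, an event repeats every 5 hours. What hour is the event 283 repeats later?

283·5 = 1415.
1415 − 58·24 = 23, so 1415 ≡ 23 (mod 24).
(21 + 23) mod 24 = 20.

20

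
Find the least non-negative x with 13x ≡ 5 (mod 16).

9

The inverse of 13 mod 16 is 5 (since 13·5 = 65 ≡ 1).
Multiplying both sides by 5: x ≡ 5·5 = 25 ≡ 9 (mod 16).
Check: 13·9 = 117 = 7·16 + 5.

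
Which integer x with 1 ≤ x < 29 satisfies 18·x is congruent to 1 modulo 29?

18·21 = 378 = 13·29 + 1, so 18⁻¹ ≡ 21 (mod 29).

21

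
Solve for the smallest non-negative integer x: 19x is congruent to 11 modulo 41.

The inverse of 19 mod 41 is 13 (since 19·13 = 247 ≡ 1).
So x ≡ 13·11 = 143 ≡ 20 (mod 41).
Check: 19·20 = 380 = 9·41 + 11.

20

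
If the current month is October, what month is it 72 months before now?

Dividing 72 by 12 gives quotient 6 and remainder 0.
October − 0 months → October.

October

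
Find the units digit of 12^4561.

2

The units digit of 12^n cycles with period 4: 2, 4, 8, 6, …
4561 mod 4 = 1, so the last digit matches 2^1 = 2.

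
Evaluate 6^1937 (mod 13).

2

Square-and-reduce mod 13: 6^1≡6, 6^2≡10, 6^4≡9, 6^8≡3, 6^16≡9, 6^32≡3, 6^64≡9, 6^128≡3, 6^256≡9, 6^512≡3, 6^1024≡9.
Since 1937 = 1 + 16 + 128 + 256 + 512 + 1024 in binary, 6^1937 ≡ 6·9·3·9·3·9 ≡ 2 (mod 13).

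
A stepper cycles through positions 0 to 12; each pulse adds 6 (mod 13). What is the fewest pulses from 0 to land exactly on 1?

13 = 2·6 + 1
6 = 6·1 + 0
Back-substituting gives 6·11 ≡ 1 (mod 13).

11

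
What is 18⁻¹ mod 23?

23 = 1·18 + 5
18 = 3·5 + 3
5 = 1·3 + 2
3 = 1·2 + 1
2 = 2·1 + 0
Back-substituting gives 18·9 ≡ 1 (mod 23).

9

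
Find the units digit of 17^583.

Powers of 7 mod 10 repeat with period 4: 7, 9, 3, 1.
583 leaves remainder 3 on division by 4, so 17^583 ends in 3.

3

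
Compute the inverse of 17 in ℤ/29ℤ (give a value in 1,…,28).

29 = 1·17 + 12
17 = 1·12 + 5
12 = 2·5 + 2
5 = 2·2 + 1
2 = 2·1 + 0
Back-substituting gives 17·12 ≡ 1 (mod 29).

12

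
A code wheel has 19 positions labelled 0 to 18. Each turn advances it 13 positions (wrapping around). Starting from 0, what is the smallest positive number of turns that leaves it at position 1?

3

13·3 = 39 = 2·19 + 1, so 13⁻¹ ≡ 3 (mod 19).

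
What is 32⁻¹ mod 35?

23

35 = 1·32 + 3
32 = 10·3 + 2
3 = 1·2 + 1
2 = 2·1 + 0
Back-substituting gives 32·23 ≡ 1 (mod 35).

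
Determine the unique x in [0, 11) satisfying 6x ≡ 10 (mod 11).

9

6⁻¹ ≡ 2 (mod 11) because 6·2 = 12 = 1·11 + 1.
Multiplying both sides by 2: x ≡ 2·10 = 20 ≡ 9 (mod 11).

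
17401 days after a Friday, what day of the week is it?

17401 = 2485·7 + 6, so 17401 mod 7 = 6.
Friday + 6 days → Thursday.

Thursday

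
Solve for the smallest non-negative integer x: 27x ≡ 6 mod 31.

27⁻¹ ≡ 23 (mod 31) because 27·23 = 621 = 20·31 + 1.
Multiplying both sides by 23: x ≡ 23·6 = 138 ≡ 14 (mod 31).

14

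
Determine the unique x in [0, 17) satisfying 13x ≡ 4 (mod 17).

16

The inverse of 13 mod 17 is 4 (since 13·4 = 52 ≡ 1).
Multiplying both sides by 4: x ≡ 4·4 = 16 ≡ 16 (mod 17).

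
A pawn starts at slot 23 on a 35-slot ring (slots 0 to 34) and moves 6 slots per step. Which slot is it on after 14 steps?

14·6 = 84.
84 mod 35 = 14 (since 2·35 = 70).
(23 + 14) mod 35 = 2.

2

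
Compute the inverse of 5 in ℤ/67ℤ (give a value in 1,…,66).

27

67 = 13·5 + 2
5 = 2·2 + 1
2 = 2·1 + 0
Back-substituting gives 5·27 ≡ 1 (mod 67).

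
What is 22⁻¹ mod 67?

64

22·64 = 1408 = 21·67 + 1, so 22⁻¹ ≡ 64 (mod 67).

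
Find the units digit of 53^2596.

1

The units digit of 53^n cycles with period 4: 3, 9, 7, 1, …
2596 leaves remainder 0 on division by 4, so 53^2596 ends in 1.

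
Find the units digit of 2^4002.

4

Last digits of 2^n: 2, 4, 8, 6 (period 4).
4002 mod 4 = 2, so the last digit matches 2^2 = 4.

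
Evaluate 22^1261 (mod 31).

22

By repeated squaring mod 31: 22^1≡22, 22^2≡19, 22^4≡20, 22^8≡28, 22^16≡9, 22^32≡19, 22^64≡20, 22^128≡28, 22^256≡9, 22^512≡19, 22^1024≡20.
1261 = 1 + 4 + 8 + 32 + 64 + 128 + 1024, so 22^1261 ≡ 22·20·28·19·20·28·20 ≡ 22 (mod 31).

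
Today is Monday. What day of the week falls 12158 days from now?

12158 mod 7 = 6 (since 1736·7 = 12152).
Monday + 6 days → Sunday.

Sunday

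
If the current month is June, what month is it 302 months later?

302 − 25·12 = 2, so 302 ≡ 2 (mod 12).
June + 2 months → August.

August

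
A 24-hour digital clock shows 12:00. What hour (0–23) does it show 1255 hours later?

19

1255 mod 24 = 7 (since 52·24 = 1248).
(12 + 7) mod 24 = 19.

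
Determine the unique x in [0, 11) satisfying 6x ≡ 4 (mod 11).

8

The inverse of 6 mod 11 is 2 (since 6·2 = 12 ≡ 1).
Multiplying both sides by 2: x ≡ 2·4 = 8 ≡ 8 (mod 11).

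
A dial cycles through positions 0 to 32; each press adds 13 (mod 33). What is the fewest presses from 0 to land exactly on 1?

13·28 = 364 = 11·33 + 1, so 13⁻¹ ≡ 28 (mod 33).

28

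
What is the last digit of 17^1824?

1

The units digit of 17^n cycles with period 4: 7, 9, 3, 1, …
1824 mod 4 = 0, so the last digit matches 7^4 = 1.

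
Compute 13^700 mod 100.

1

Square-and-reduce mod 100: 13^1≡13, 13^2≡69, 13^4≡61, 13^8≡21, 13^16≡41, 13^32≡81, 13^64≡61, 13^128≡21, 13^256≡41, 13^512≡81.
700 = 4 + 8 + 16 + 32 + 128 + 512, so 13^700 ≡ 61·21·41·81·21·81 ≡ 1 (mod 100).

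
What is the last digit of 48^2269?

Powers of 8 mod 10 repeat with period 4: 8, 4, 2, 6.
2269 mod 4 = 1, so the last digit matches 8^1 = 8.

8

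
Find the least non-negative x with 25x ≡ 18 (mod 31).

28

The inverse of 25 mod 31 is 5 (since 25·5 = 125 ≡ 1).
Multiplying both sides by 5: x ≡ 5·18 = 90 ≡ 28 (mod 31).
Check: 25·28 = 700 = 22·31 + 18.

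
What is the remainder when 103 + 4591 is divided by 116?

54

4591 mod 116 = 67 (since 39·116 = 4524).
(103 + 67) mod 116 = 54.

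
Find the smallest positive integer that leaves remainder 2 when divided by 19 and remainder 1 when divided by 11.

78

x ≡ 1 (mod 11) gives x ∈ {1, 12, 23, 34, 45, 56, 67, 78}.
The first of these with x mod 19 = 2 is 78.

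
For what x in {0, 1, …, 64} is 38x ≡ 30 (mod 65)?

38⁻¹ ≡ 12 (mod 65) because 38·12 = 456 = 7·65 + 1.
Multiplying both sides by 12: x ≡ 12·30 = 360 ≡ 35 (mod 65).

35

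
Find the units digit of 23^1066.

The units digit of 23^n cycles with period 4: 3, 9, 7, 1, …
1066 leaves remainder 2 on division by 4, so 23^1066 ends in 9.

9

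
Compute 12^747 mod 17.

6

Square-and-reduce mod 17: 12^1≡12, 12^2≡8, 12^4≡13, 12^8≡16, 12^16≡1, 12^32≡1, 12^64≡1, 12^128≡1, 12^256≡1, 12^512≡1.
Since 747 = 1 + 2 + 8 + 32 + 64 + 128 + 512 in binary, 12^747 ≡ 12·8·16·1·1·1·1 ≡ 6 (mod 17).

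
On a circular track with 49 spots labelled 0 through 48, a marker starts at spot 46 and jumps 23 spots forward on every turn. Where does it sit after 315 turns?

315·23 = 7245.
Dividing 7245 by 49 gives quotient 147 and remainder 42.
(46 + 42) mod 49 = 39.

39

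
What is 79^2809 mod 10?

9

The units digit of 79^n cycles with period 2: 9, 1, …
2809 leaves remainder 1 on division by 2, so 79^2809 ends in 9.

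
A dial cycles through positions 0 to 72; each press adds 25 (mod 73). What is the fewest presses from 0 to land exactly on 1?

25·38 = 950 = 13·73 + 1, so 25⁻¹ ≡ 38 (mod 73).

38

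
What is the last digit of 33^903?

7

Powers of 3 mod 10 repeat with period 4: 3, 9, 7, 1.
903 leaves remainder 3 on division by 4, so 33^903 ends in 7.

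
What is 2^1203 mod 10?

8

Powers of 2 mod 10 repeat with period 4: 2, 4, 8, 6.
1203 leaves remainder 3 on division by 4, so 2^1203 ends in 8.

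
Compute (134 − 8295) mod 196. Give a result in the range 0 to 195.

71

8295 − 42·196 = 63, so 8295 ≡ 63 (mod 196).
(134 − 63) mod 196 = 71.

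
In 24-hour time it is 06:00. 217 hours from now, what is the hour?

Dividing 217 by 24 gives quotient 9 and remainder 1.
(6 + 1) mod 24 = 7.

7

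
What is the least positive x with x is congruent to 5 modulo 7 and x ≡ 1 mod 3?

19

x ≡ 1 (mod 3) gives x ∈ {1, 4, 7, 10, 13, 16, 19}.
The first of these with x mod 7 = 5 is 19.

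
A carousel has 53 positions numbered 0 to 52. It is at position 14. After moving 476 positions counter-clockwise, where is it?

476 mod 53 = 52 (since 8·53 = 424).
(14 − 52) mod 53 = 15.

15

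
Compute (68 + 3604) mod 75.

72

3604 − 48·75 = 4, so 3604 ≡ 4 (mod 75).
(68 + 4) mod 75 = 72.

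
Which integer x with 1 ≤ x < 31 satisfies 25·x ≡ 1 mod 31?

5

25·5 = 125 = 4·31 + 1, so 25⁻¹ ≡ 5 (mod 31).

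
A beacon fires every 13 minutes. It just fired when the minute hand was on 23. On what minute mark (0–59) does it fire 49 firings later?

49·13 = 637.
Dividing 637 by 60 gives quotient 10 and remainder 37.
(23 + 37) mod 60 = 0.

0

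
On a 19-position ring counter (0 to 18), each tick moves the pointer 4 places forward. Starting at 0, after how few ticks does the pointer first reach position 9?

4⁻¹ ≡ 5 (mod 19) because 4·5 = 20 = 1·19 + 1.
So x ≡ 5·9 = 45 ≡ 7 (mod 19).

7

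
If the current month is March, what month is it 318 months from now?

September

Dividing 318 by 12 gives quotient 26 and remainder 6.
March + 6 months → September.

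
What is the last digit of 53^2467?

Last digits of 3^n: 3, 9, 7, 1 (period 4).
2467 leaves remainder 3 on division by 4, so 53^2467 ends in 7.

7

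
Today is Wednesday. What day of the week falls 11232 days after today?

Sunday

Dividing 11232 by 7 gives quotient 1604 and remainder 4.
Wednesday + 4 days → Sunday.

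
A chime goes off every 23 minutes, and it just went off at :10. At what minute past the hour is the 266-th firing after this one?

8

266·23 = 6118.
6118 = 101·60 + 58, so 6118 mod 60 = 58.
(10 + 58) mod 60 = 8.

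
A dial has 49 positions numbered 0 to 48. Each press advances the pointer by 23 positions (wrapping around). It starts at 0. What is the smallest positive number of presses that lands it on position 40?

6

The inverse of 23 mod 49 is 32 (since 23·32 = 736 ≡ 1).
So x ≡ 32·40 = 1280 ≡ 6 (mod 49).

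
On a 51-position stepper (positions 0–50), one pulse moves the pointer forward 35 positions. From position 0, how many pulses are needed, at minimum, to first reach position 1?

51 = 1·35 + 16
35 = 2·16 + 3
16 = 5·3 + 1
3 = 3·1 + 0
Back-substituting gives 35·35 ≡ 1 (mod 51).

35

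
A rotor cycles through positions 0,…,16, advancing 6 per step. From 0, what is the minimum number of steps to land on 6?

6⁻¹ ≡ 3 (mod 17) because 6·3 = 18 = 1·17 + 1.
Multiplying both sides by 3: x ≡ 3·6 = 18 ≡ 1 (mod 17).

1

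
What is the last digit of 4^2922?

6

Powers of 4 mod 10 repeat with period 2: 4, 6.
2922 mod 2 = 0, so the last digit matches 4^2 = 6.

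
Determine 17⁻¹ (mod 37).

24

17·24 = 408 = 11·37 + 1, so 17⁻¹ ≡ 24 (mod 37).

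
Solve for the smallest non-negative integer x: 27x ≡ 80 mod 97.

27⁻¹ ≡ 18 (mod 97) because 27·18 = 486 = 5·97 + 1.
Multiplying both sides by 18: x ≡ 18·80 = 1440 ≡ 82 (mod 97).

82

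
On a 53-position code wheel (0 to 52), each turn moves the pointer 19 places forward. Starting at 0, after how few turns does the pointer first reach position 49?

50

The inverse of 19 mod 53 is 14 (since 19·14 = 266 ≡ 1).
So x ≡ 14·49 = 686 ≡ 50 (mod 53).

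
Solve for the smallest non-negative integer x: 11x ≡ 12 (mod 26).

20

The inverse of 11 mod 26 is 19 (since 11·19 = 209 ≡ 1).
Multiplying both sides by 19: x ≡ 19·12 = 228 ≡ 20 (mod 26).
Check: 11·20 = 220 = 8·26 + 12.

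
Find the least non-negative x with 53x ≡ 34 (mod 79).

23

53⁻¹ ≡ 3 (mod 79) because 53·3 = 159 = 2·79 + 1.
Multiplying both sides by 3: x ≡ 3·34 = 102 ≡ 23 (mod 79).
Check: 53·23 = 1219 = 15·79 + 34.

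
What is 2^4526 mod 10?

4

Last digits of 2^n: 2, 4, 8, 6 (period 4).
4526 leaves remainder 2 on division by 4, so 2^4526 ends in 4.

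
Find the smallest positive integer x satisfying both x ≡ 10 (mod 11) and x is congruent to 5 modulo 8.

21

Since 8·7 ≡ 1 (mod 11), take x = 5 + 8·((10−5)·7 mod 11) = 5 + 8·2 = 21.
Check: 21 mod 11 = 10, 21 mod 8 = 5.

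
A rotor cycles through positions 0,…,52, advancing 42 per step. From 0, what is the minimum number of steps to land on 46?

44

42⁻¹ ≡ 24 (mod 53) because 42·24 = 1008 = 19·53 + 1.
Multiplying both sides by 24: x ≡ 24·46 = 1104 ≡ 44 (mod 53).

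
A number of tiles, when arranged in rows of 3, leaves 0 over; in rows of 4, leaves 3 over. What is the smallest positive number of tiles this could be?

3

Since 4·1 ≡ 1 (mod 3), take x = 3 + 4·((0−3)·1 mod 3) = 3 + 4·0 = 3.
Check: 3 mod 3 = 0, 3 mod 4 = 3.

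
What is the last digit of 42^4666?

Powers of 2 mod 10 repeat with period 4: 2, 4, 8, 6.
4666 leaves remainder 2 on division by 4, so 42^4666 ends in 4.

4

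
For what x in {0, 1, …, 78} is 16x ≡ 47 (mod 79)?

77

The inverse of 16 mod 79 is 5 (since 16·5 = 80 ≡ 1).
So x ≡ 5·47 = 235 ≡ 77 (mod 79).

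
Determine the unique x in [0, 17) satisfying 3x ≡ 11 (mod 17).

15

The inverse of 3 mod 17 is 6 (since 3·6 = 18 ≡ 1).
Multiplying both sides by 6: x ≡ 6·11 = 66 ≡ 15 (mod 17).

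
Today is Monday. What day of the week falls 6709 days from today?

Thursday

Dividing 6709 by 7 gives quotient 958 and remainder 3.
Monday + 3 days → Thursday.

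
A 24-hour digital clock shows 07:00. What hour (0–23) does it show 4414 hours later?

Dividing 4414 by 24 gives quotient 183 and remainder 22.
(7 + 22) mod 24 = 5.

5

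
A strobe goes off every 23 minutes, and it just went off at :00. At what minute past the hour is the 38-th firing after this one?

38·23 = 874.
874 mod 60 = 34 (since 14·60 = 840).
(0 + 34) mod 60 = 34.

34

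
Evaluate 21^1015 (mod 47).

Square-and-reduce mod 47: 21^1≡21, 21^2≡18, 21^4≡42, 21^8≡25, 21^16≡14, 21^32≡8, 21^64≡17, 21^128≡7, 21^256≡2, 21^512≡4.
Since 1015 = 1 + 2 + 4 + 16 + 32 + 64 + 128 + 256 + 512 in binary, 21^1015 ≡ 21·18·42·14·8·17·7·2·4 ≡ 2 (mod 47).

2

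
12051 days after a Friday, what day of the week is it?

12051 mod 7 = 4 (since 1721·7 = 12047).
Friday + 4 days → Tuesday.

Tuesday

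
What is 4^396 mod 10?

Powers of 4 mod 10 repeat with period 2: 4, 6.
396 mod 2 = 0, so the last digit matches 4^2 = 6.

6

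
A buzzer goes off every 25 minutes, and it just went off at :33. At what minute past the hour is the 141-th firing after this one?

141·25 = 3525.
Dividing 3525 by 60 gives quotient 58 and remainder 45.
(33 + 45) mod 60 = 18.

18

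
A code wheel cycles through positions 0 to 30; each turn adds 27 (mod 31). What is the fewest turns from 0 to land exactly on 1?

31 = 1·27 + 4
27 = 6·4 + 3
4 = 1·3 + 1
3 = 3·1 + 0
Back-substituting gives 27·23 ≡ 1 (mod 31).

23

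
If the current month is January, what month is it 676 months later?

May

676 mod 12 = 4 (since 56·12 = 672).
January + 4 months → May.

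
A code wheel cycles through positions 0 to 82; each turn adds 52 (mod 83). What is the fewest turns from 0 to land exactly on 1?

8

52·8 = 416 = 5·83 + 1, so 52⁻¹ ≡ 8 (mod 83).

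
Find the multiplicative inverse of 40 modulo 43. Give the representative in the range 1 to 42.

40·14 = 560 = 13·43 + 1, so 40⁻¹ ≡ 14 (mod 43).

14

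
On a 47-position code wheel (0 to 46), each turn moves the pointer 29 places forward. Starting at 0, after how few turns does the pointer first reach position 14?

The inverse of 29 mod 47 is 13 (since 29·13 = 377 ≡ 1).
Multiplying both sides by 13: x ≡ 13·14 = 182 ≡ 41 (mod 47).
Check: 29·41 = 1189 = 25·47 + 14.

41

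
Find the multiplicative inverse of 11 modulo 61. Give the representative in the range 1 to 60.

61 = 5·11 + 6
11 = 1·6 + 5
6 = 1·5 + 1
5 = 5·1 + 0
Back-substituting gives 11·50 ≡ 1 (mod 61).

50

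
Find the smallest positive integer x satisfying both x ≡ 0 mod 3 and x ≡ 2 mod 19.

21

Since 19·1 ≡ 1 (mod 3), take x = 2 + 19·((0−2)·1 mod 3) = 2 + 19·1 = 21.
Check: 21 mod 3 = 0, 21 mod 19 = 2.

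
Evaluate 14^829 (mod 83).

By repeated squaring mod 83: 14^1≡14, 14^2≡30, 14^4≡70, 14^8≡3, 14^16≡9, 14^32≡81, 14^64≡4, 14^128≡16, 14^256≡7, 14^512≡49.
829 = 1 + 4 + 8 + 16 + 32 + 256 + 512, so 14^829 ≡ 14·70·3·9·81·7·49 ≡ 42 (mod 83).

42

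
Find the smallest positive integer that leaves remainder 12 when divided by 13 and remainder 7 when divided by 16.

Since 16·9 ≡ 1 (mod 13), take x = 7 + 16·((12−7)·9 mod 13) = 7 + 16·6 = 103.
Check: 103 mod 13 = 12, 103 mod 16 = 7.

103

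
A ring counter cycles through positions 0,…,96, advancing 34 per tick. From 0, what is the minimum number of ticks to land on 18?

34⁻¹ ≡ 20 (mod 97) because 34·20 = 680 = 7·97 + 1.
Multiplying both sides by 20: x ≡ 20·18 = 360 ≡ 69 (mod 97).

69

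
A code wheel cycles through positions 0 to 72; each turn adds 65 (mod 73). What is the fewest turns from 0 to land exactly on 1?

9

73 = 1·65 + 8
65 = 8·8 + 1
8 = 8·1 + 0
Back-substituting gives 65·9 ≡ 1 (mod 73).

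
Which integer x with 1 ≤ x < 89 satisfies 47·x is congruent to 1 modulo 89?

47·36 = 1692 = 19·89 + 1, so 47⁻¹ ≡ 36 (mod 89).

36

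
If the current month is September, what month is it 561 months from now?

561 − 46·12 = 9, so 561 ≡ 9 (mod 12).
September + 9 months → June.

June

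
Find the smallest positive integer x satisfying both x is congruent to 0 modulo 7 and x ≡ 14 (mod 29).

x ≡ 0 (mod 7) gives x ∈ {0, 7, 14}.
The first of these with x mod 29 = 14 is 14.

14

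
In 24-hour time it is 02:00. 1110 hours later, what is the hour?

8

Dividing 1110 by 24 gives quotient 46 and remainder 6.
(2 + 6) mod 24 = 8.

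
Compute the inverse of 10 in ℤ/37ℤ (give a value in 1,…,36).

37 = 3·10 + 7
10 = 1·7 + 3
7 = 2·3 + 1
3 = 3·1 + 0
Back-substituting gives 10·26 ≡ 1 (mod 37).

26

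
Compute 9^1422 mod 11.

4

Successive squares of 9 mod 11: 9^1≡9, 9^2≡4, 9^4≡5, 9^8≡3, 9^16≡9, 9^32≡4, 9^64≡5, 9^128≡3, 9^256≡9, 9^512≡4, 9^1024≡5.
Since 1422 = 2 + 4 + 8 + 128 + 256 + 1024 in binary, 9^1422 ≡ 4·5·3·3·9·5 ≡ 4 (mod 11).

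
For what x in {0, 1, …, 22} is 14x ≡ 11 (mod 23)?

9

14⁻¹ ≡ 5 (mod 23) because 14·5 = 70 = 3·23 + 1.
So x ≡ 5·11 = 55 ≡ 9 (mod 23).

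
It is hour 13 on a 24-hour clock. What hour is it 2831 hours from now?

12

2831 − 117·24 = 23, so 2831 ≡ 23 (mod 24).
(13 + 23) mod 24 = 12.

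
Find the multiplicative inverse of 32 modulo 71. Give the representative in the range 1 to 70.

71 = 2·32 + 7
32 = 4·7 + 4
7 = 1·4 + 3
4 = 1·3 + 1
3 = 3·1 + 0
Back-substituting gives 32·20 ≡ 1 (mod 71).

20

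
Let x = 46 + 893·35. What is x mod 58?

893·35 = 31255.
Dividing 31255 by 58 gives quotient 538 and remainder 51.
(46 + 51) mod 58 = 39.

39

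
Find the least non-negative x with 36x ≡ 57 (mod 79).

36⁻¹ ≡ 11 (mod 79) because 36·11 = 396 = 5·79 + 1.
So x ≡ 11·57 = 627 ≡ 74 (mod 79).

74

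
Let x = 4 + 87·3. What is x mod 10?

5

87·3 = 261.
261 = 26·10 + 1, so 261 mod 10 = 1.
(4 + 1) mod 10 = 5.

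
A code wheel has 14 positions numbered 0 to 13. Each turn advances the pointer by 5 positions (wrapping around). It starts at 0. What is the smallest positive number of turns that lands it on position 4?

12

5⁻¹ ≡ 3 (mod 14) because 5·3 = 15 = 1·14 + 1.
So x ≡ 3·4 = 12 ≡ 12 (mod 14).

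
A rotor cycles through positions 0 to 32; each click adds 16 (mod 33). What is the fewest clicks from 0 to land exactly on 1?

33 = 2·16 + 1
16 = 16·1 + 0
Back-substituting gives 16·31 ≡ 1 (mod 33).

31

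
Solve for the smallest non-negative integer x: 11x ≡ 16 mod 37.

11⁻¹ ≡ 27 (mod 37) because 11·27 = 297 = 8·37 + 1.
So x ≡ 27·16 = 432 ≡ 25 (mod 37).

25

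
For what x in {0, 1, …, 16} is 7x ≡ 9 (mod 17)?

The inverse of 7 mod 17 is 5 (since 7·5 = 35 ≡ 1).
Multiplying both sides by 5: x ≡ 5·9 = 45 ≡ 11 (mod 17).

11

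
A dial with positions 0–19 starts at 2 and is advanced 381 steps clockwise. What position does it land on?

Dividing 381 by 20 gives quotient 19 and remainder 1.
(2 + 1) mod 20 = 3.

3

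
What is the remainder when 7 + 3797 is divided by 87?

63

3797 − 43·87 = 56, so 3797 ≡ 56 (mod 87).
(7 + 56) mod 87 = 63.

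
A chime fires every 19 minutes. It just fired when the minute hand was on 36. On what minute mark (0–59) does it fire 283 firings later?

283·19 = 5377.
5377 mod 60 = 37 (since 89·60 = 5340).
(36 + 37) mod 60 = 13.

13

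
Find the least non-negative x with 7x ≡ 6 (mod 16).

7⁻¹ ≡ 7 (mod 16) because 7·7 = 49 = 3·16 + 1.
Multiplying both sides by 7: x ≡ 7·6 = 42 ≡ 10 (mod 16).

10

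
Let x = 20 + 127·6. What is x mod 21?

127·6 = 762.
Dividing 762 by 21 gives quotient 36 and remainder 6.
(20 + 6) mod 21 = 5.

5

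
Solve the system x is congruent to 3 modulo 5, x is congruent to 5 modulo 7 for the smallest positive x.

Since 7·3 ≡ 1 (mod 5), take x = 5 + 7·((3−5)·3 mod 5) = 5 + 7·4 = 33.
Check: 33 mod 5 = 3, 33 mod 7 = 5.

33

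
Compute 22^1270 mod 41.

Square-and-reduce mod 41: 22^1≡22, 22^2≡33, 22^4≡23, 22^8≡37, 22^16≡16, 22^32≡10, 22^64≡18, 22^128≡37, 22^256≡16, 22^512≡10, 22^1024≡18.
1270 = 2 + 4 + 16 + 32 + 64 + 128 + 1024, so 22^1270 ≡ 33·23·16·10·18·37·18 ≡ 9 (mod 41).

9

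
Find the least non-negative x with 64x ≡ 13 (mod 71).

The inverse of 64 mod 71 is 10 (since 64·10 = 640 ≡ 1).
So x ≡ 10·13 = 130 ≡ 59 (mod 71).
Check: 64·59 = 3776 = 53·71 + 13.

59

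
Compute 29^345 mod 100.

49

Square-and-reduce mod 100: 29^1≡29, 29^2≡41, 29^4≡81, 29^8≡61, 29^16≡21, 29^32≡41, 29^64≡81, 29^128≡61, 29^256≡21.
345 = 1 + 8 + 16 + 64 + 256, so 29^345 ≡ 29·61·21·81·21 ≡ 49 (mod 100).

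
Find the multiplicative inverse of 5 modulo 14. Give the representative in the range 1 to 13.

3

5·3 = 15 = 1·14 + 1, so 5⁻¹ ≡ 3 (mod 14).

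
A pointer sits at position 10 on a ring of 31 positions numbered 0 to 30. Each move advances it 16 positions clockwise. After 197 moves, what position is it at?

0

197·16 = 3152.
3152 − 101·31 = 21, so 3152 ≡ 21 (mod 31).
(10 + 21) mod 31 = 0.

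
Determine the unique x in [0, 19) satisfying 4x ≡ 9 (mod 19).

4⁻¹ ≡ 5 (mod 19) because 4·5 = 20 = 1·19 + 1.
So x ≡ 5·9 = 45 ≡ 7 (mod 19).
Check: 4·7 = 28 = 1·19 + 9.

7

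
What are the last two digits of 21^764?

81

By repeated squaring mod 100: 21^1≡21, 21^2≡41, 21^4≡81, 21^8≡61, 21^16≡21, 21^32≡41, 21^64≡81, 21^128≡61, 21^256≡21, 21^512≡41.
Since 764 = 4 + 8 + 16 + 32 + 64 + 128 + 512 in binary, 21^764 ≡ 81·61·21·41·81·61·41 ≡ 81 (mod 100).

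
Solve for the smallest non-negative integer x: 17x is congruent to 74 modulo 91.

90

The inverse of 17 mod 91 is 75 (since 17·75 = 1275 ≡ 1).
So x ≡ 75·74 = 5550 ≡ 90 (mod 91).
Check: 17·90 = 1530 = 16·91 + 74.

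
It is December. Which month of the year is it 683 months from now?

November

683 mod 12 = 11 (since 56·12 = 672).
December + 11 months → November.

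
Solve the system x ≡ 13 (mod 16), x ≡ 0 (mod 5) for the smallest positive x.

45

Since 5·13 ≡ 1 (mod 16), take x = 0 + 5·((13−0)·13 mod 16) = 0 + 5·9 = 45.
Check: 45 mod 16 = 13, 45 mod 5 = 0.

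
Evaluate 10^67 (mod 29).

2

Successive squares of 10 mod 29: 10^1≡10, 10^2≡13, 10^4≡24, 10^8≡25, 10^16≡16, 10^32≡24, 10^64≡25.
Since 67 = 1 + 2 + 64 in binary, 10^67 ≡ 10·13·25 ≡ 2 (mod 29).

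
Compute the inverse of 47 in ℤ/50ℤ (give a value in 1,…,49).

33

47·33 = 1551 = 31·50 + 1, so 47⁻¹ ≡ 33 (mod 50).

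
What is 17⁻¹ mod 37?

24

37 = 2·17 + 3
17 = 5·3 + 2
3 = 1·2 + 1
2 = 2·1 + 0
Back-substituting gives 17·24 ≡ 1 (mod 37).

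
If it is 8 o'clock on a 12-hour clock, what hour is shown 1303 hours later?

3

1303 − 108·12 = 7, so 1303 ≡ 7 (mod 12).
8 + 7 → 3 on a 12-hour dial.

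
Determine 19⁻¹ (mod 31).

18

19·18 = 342 = 11·31 + 1, so 19⁻¹ ≡ 18 (mod 31).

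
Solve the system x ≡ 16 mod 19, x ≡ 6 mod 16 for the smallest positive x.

x ≡ 6 (mod 16) gives x ∈ {6, 22, 38, 54}.
The first of these with x mod 19 = 16 is 54.

54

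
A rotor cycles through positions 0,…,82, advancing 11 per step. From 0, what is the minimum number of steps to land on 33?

3

11⁻¹ ≡ 68 (mod 83) because 11·68 = 748 = 9·83 + 1.
Multiplying both sides by 68: x ≡ 68·33 = 2244 ≡ 3 (mod 83).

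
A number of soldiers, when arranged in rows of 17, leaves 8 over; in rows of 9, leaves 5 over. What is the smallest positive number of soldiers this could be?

Since 9·2 ≡ 1 (mod 17), take x = 5 + 9·((8−5)·2 mod 17) = 5 + 9·6 = 59.
Check: 59 mod 17 = 8, 59 mod 9 = 5.

59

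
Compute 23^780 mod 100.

By repeated squaring mod 100: 23^1≡23, 23^2≡29, 23^4≡41, 23^8≡81, 23^16≡61, 23^32≡21, 23^64≡41, 23^128≡81, 23^256≡61, 23^512≡21.
Since 780 = 4 + 8 + 256 + 512 in binary, 23^780 ≡ 41·81·61·21 ≡ 1 (mod 100).

1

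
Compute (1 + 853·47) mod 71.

48

853·47 = 40091.
Dividing 40091 by 71 gives quotient 564 and remainder 47.
(1 + 47) mod 71 = 48.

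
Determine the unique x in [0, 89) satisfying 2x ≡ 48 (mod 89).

2⁻¹ ≡ 45 (mod 89) because 2·45 = 90 = 1·89 + 1.
Multiplying both sides by 45: x ≡ 45·48 = 2160 ≡ 24 (mod 89).
Check: 2·24 = 48 = 0·89 + 48.

24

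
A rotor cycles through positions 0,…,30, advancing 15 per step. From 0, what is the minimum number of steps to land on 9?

15⁻¹ ≡ 29 (mod 31) because 15·29 = 435 = 14·31 + 1.
Multiplying both sides by 29: x ≡ 29·9 = 261 ≡ 13 (mod 31).

13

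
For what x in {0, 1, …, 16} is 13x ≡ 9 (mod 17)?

2

The inverse of 13 mod 17 is 4 (since 13·4 = 52 ≡ 1).
So x ≡ 4·9 = 36 ≡ 2 (mod 17).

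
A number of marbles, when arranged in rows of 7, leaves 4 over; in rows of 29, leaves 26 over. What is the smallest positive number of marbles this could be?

200

x ≡ 4 (mod 7) gives x ∈ {4, 11, 18, 25, 32, 39, 46, 53, …}.
The first of these with x mod 29 = 26 is 200.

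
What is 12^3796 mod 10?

6

Powers of 2 mod 10 repeat with period 4: 2, 4, 8, 6.
3796 mod 4 = 0, so the last digit matches 2^4 = 6.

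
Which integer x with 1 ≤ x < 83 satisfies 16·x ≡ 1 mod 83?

26

83 = 5·16 + 3
16 = 5·3 + 1
3 = 3·1 + 0
Back-substituting gives 16·26 ≡ 1 (mod 83).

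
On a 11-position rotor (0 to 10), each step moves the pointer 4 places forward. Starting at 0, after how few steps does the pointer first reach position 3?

4⁻¹ ≡ 3 (mod 11) because 4·3 = 12 = 1·11 + 1.
Multiplying both sides by 3: x ≡ 3·3 = 9 ≡ 9 (mod 11).
Check: 4·9 = 36 = 3·11 + 3.

9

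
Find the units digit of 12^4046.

Last digits of 2^n: 2, 4, 8, 6 (period 4).
4046 leaves remainder 2 on division by 4, so 12^4046 ends in 4.

4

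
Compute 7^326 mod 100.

Successive squares of 7 mod 100: 7^1≡7, 7^2≡49, 7^4≡1, 7^8≡1, 7^16≡1, 7^32≡1, 7^64≡1, 7^128≡1, 7^256≡1.
Since 326 = 2 + 4 + 64 + 256 in binary, 7^326 ≡ 49·1·1·1 ≡ 49 (mod 100).

49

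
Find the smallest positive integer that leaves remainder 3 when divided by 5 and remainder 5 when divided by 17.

73

x ≡ 3 (mod 5) gives x ∈ {3, 8, 13, 18, 23, 28, 33, 38, …}.
The first of these with x mod 17 = 5 is 73.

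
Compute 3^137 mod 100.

Successive squares of 3 mod 100: 3^1≡3, 3^2≡9, 3^4≡81, 3^8≡61, 3^16≡21, 3^32≡41, 3^64≡81, 3^128≡61.
Since 137 = 1 + 8 + 128 in binary, 3^137 ≡ 3·61·61 ≡ 63 (mod 100).

63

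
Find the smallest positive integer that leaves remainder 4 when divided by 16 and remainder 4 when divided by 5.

4

x ≡ 4 (mod 5) gives x ∈ {4}.
The first of these with x mod 16 = 4 is 4.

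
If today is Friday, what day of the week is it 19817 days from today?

Friday

Dividing 19817 by 7 gives quotient 2831 and remainder 0.
Friday + 0 days → Friday.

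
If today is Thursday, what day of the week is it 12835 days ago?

Sunday

12835 mod 7 = 4 (since 1833·7 = 12831).
Thursday − 4 days → Sunday.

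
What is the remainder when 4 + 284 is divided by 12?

0

284 = 23·12 + 8, so 284 mod 12 = 8.
(4 + 8) mod 12 = 0.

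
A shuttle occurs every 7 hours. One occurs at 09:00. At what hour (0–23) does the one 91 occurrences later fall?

91·7 = 637.
Dividing 637 by 24 gives quotient 26 and remainder 13.
(9 + 13) mod 24 = 22.

22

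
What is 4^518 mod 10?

6

Powers of 4 mod 10 repeat with period 2: 4, 6.
518 mod 2 = 0, so the last digit matches 4^2 = 6.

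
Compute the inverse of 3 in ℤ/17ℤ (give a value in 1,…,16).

6

17 = 5·3 + 2
3 = 1·2 + 1
2 = 2·1 + 0
Back-substituting gives 3·6 ≡ 1 (mod 17).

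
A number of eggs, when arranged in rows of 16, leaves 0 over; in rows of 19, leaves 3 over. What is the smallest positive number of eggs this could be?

x ≡ 0 (mod 16) gives x ∈ {0, 16, 32, 48, 64, 80, 96, 112, …}.
The first of these with x mod 19 = 3 is 288.

288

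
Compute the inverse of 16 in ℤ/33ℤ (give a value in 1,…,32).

31

16·31 = 496 = 15·33 + 1, so 16⁻¹ ≡ 31 (mod 33).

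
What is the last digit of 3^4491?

7

The units digit of 3^n cycles with period 4: 3, 9, 7, 1, …
4491 leaves remainder 3 on division by 4, so 3^4491 ends in 7.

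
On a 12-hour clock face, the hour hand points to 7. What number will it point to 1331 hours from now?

1331 = 110·12 + 11, so 1331 mod 12 = 11.
7 + 11 → 6 on a 12-hour dial.

6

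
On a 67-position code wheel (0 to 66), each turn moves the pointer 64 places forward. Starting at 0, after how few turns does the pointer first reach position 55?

The inverse of 64 mod 67 is 22 (since 64·22 = 1408 ≡ 1).
Multiplying both sides by 22: x ≡ 22·55 = 1210 ≡ 4 (mod 67).

4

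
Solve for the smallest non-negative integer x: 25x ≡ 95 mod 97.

25⁻¹ ≡ 66 (mod 97) because 25·66 = 1650 = 17·97 + 1.
Multiplying both sides by 66: x ≡ 66·95 = 6270 ≡ 62 (mod 97).

62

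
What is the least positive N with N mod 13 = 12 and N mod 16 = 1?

129

Since 16·9 ≡ 1 (mod 13), take x = 1 + 16·((12−1)·9 mod 13) = 1 + 16·8 = 129.
Check: 129 mod 13 = 12, 129 mod 16 = 1.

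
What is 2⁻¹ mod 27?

2·14 = 28 = 1·27 + 1, so 2⁻¹ ≡ 14 (mod 27).

14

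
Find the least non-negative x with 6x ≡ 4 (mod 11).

The inverse of 6 mod 11 is 2 (since 6·2 = 12 ≡ 1).
So x ≡ 2·4 = 8 ≡ 8 (mod 11).
Check: 6·8 = 48 = 4·11 + 4.

8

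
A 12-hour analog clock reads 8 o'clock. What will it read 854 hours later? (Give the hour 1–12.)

854 − 71·12 = 2, so 854 ≡ 2 (mod 12).
8 + 2 → 10 on a 12-hour dial.

10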